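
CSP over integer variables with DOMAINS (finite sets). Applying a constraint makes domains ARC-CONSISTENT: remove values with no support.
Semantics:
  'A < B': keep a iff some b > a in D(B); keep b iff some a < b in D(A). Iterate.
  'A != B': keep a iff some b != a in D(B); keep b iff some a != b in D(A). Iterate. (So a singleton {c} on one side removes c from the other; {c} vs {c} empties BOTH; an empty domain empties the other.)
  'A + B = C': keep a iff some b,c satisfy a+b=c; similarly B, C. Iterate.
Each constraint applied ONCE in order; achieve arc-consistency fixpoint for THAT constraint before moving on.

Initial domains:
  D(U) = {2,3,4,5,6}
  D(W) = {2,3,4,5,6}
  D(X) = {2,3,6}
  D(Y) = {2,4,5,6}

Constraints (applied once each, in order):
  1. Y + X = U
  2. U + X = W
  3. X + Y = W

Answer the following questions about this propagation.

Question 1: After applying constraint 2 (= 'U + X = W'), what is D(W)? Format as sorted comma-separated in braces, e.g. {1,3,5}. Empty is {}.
Constraint 1 (Y + X = U) on D(Y)={2,4,5,6} D(X)={2,3,6} D(U)={2,3,4,5,6}: Y {2,4,5,6}->{2,4}; X {2,3,6}->{2,3}; U {2,3,4,5,6}->{4,5,6}
Constraint 2 (U + X = W) on D(U)={4,5,6} D(X)={2,3} D(W)={2,3,4,5,6}: U {4,5,6}->{4}; X {2,3}->{2}; W {2,3,4,5,6}->{6}
So after constraint 2: D(W) = {6}

Answer: {6}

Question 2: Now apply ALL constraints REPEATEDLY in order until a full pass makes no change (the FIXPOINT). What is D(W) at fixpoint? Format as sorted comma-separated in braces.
Answer: {}

Derivation:
pass 0 (initial): D(W)={2,3,4,5,6}
pass 1: U {2,3,4,5,6}->{4}; W {2,3,4,5,6}->{6}; X {2,3,6}->{2}; Y {2,4,5,6}->{4}
pass 2: U {4}->{}; W {6}->{}; X {2}->{}; Y {4}->{}
pass 3: no change
Fixpoint after 3 passes: D(W) = {}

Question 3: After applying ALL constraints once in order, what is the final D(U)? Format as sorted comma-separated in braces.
Constraint 1 (Y + X = U) on D(Y)={2,4,5,6} D(X)={2,3,6} D(U)={2,3,4,5,6}: Y {2,4,5,6}->{2,4}; X {2,3,6}->{2,3}; U {2,3,4,5,6}->{4,5,6}
Constraint 2 (U + X = W) on D(U)={4,5,6} D(X)={2,3} D(W)={2,3,4,5,6}: U {4,5,6}->{4}; X {2,3}->{2}; W {2,3,4,5,6}->{6}
Constraint 3 (X + Y = W) on D(X)={2} D(Y)={2,4} D(W)={6}: Y {2,4}->{4}
So after all 3 constraints: D(U) = {4}

Answer: {4}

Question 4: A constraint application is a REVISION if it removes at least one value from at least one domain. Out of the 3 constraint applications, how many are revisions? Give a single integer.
Constraint 1 (Y + X = U) on D(Y)={2,4,5,6} D(X)={2,3,6} D(U)={2,3,4,5,6}: Y {2,4,5,6}->{2,4}; X {2,3,6}->{2,3}; U {2,3,4,5,6}->{4,5,6} => REVISION
Constraint 2 (U + X = W) on D(U)={4,5,6} D(X)={2,3} D(W)={2,3,4,5,6}: U {4,5,6}->{4}; X {2,3}->{2}; W {2,3,4,5,6}->{6} => REVISION
Constraint 3 (X + Y = W) on D(X)={2} D(Y)={2,4} D(W)={6}: Y {2,4}->{4} => REVISION
Total revisions = 3

Answer: 3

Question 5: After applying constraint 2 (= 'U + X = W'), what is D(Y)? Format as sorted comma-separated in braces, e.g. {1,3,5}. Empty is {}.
Constraint 1 (Y + X = U) on D(Y)={2,4,5,6} D(X)={2,3,6} D(U)={2,3,4,5,6}: Y {2,4,5,6}->{2,4}; X {2,3,6}->{2,3}; U {2,3,4,5,6}->{4,5,6}
Constraint 2 (U + X = W) on D(U)={4,5,6} D(X)={2,3} D(W)={2,3,4,5,6}: U {4,5,6}->{4}; X {2,3}->{2}; W {2,3,4,5,6}->{6}
So after constraint 2: D(Y) = {2,4}

Answer: {2,4}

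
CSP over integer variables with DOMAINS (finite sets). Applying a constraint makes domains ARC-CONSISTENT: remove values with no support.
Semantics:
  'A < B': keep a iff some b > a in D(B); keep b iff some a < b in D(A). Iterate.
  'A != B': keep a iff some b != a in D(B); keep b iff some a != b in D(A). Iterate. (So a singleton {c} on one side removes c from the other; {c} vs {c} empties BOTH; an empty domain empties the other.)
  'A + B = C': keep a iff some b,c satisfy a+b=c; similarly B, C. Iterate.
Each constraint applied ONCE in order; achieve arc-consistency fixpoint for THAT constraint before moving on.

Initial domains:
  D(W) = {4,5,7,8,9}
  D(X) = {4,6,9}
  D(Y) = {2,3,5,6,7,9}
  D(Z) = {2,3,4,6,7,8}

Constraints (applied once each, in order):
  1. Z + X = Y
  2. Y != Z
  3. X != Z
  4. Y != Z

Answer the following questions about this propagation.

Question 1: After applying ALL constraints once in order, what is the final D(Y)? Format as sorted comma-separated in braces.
Constraint 1 (Z + X = Y) on D(Z)={2,3,4,6,7,8} D(X)={4,6,9} D(Y)={2,3,5,6,7,9}: Z {2,3,4,6,7,8}->{2,3}; X {4,6,9}->{4,6}; Y {2,3,5,6,7,9}->{6,7,9}
Constraint 2 (Y != Z) on D(Y)={6,7,9} D(Z)={2,3}: no change
Constraint 3 (X != Z) on D(X)={4,6} D(Z)={2,3}: no change
Constraint 4 (Y != Z) on D(Y)={6,7,9} D(Z)={2,3}: no change
So after all 4 constraints: D(Y) = {6,7,9}

Answer: {6,7,9}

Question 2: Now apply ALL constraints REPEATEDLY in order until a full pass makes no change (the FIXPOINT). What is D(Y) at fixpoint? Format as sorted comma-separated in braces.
pass 0 (initial): D(Y)={2,3,5,6,7,9}
pass 1: X {4,6,9}->{4,6}; Y {2,3,5,6,7,9}->{6,7,9}; Z {2,3,4,6,7,8}->{2,3}
pass 2: no change
Fixpoint after 2 passes: D(Y) = {6,7,9}

Answer: {6,7,9}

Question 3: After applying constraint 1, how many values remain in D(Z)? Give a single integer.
Answer: 2

Derivation:
Constraint 1 (Z + X = Y) on D(Z)={2,3,4,6,7,8} D(X)={4,6,9} D(Y)={2,3,5,6,7,9}: Z {2,3,4,6,7,8}->{2,3}; X {4,6,9}->{4,6}; Y {2,3,5,6,7,9}->{6,7,9}
So after constraint 1: D(Z)={2,3}, size = 2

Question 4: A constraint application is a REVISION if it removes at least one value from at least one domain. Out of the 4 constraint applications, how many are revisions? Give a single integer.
Constraint 1 (Z + X = Y) on D(Z)={2,3,4,6,7,8} D(X)={4,6,9} D(Y)={2,3,5,6,7,9}: Z {2,3,4,6,7,8}->{2,3}; X {4,6,9}->{4,6}; Y {2,3,5,6,7,9}->{6,7,9} => REVISION
Constraint 2 (Y != Z) on D(Y)={6,7,9} D(Z)={2,3}: no change => not a revision
Constraint 3 (X != Z) on D(X)={4,6} D(Z)={2,3}: no change => not a revision
Constraint 4 (Y != Z) on D(Y)={6,7,9} D(Z)={2,3}: no change => not a revision
Total revisions = 1

Answer: 1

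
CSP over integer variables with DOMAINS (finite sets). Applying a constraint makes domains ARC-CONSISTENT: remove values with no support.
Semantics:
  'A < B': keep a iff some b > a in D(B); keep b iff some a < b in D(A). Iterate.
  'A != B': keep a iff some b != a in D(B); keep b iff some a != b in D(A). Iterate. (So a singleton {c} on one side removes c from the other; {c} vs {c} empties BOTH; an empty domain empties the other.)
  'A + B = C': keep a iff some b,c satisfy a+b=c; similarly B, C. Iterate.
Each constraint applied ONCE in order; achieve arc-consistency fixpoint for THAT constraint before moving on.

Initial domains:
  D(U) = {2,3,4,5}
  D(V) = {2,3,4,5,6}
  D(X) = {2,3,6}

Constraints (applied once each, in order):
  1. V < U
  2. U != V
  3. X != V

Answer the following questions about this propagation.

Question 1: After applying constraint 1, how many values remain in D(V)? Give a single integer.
Constraint 1 (V < U) on D(V)={2,3,4,5,6} D(U)={2,3,4,5}: V {2,3,4,5,6}->{2,3,4}; U {2,3,4,5}->{3,4,5}
So after constraint 1: D(V)={2,3,4}, size = 3

Answer: 3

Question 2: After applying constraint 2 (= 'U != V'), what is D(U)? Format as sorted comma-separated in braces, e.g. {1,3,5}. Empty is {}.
Answer: {3,4,5}

Derivation:
Constraint 1 (V < U) on D(V)={2,3,4,5,6} D(U)={2,3,4,5}: V {2,3,4,5,6}->{2,3,4}; U {2,3,4,5}->{3,4,5}
Constraint 2 (U != V) on D(U)={3,4,5} D(V)={2,3,4}: no change
So after constraint 2: D(U) = {3,4,5}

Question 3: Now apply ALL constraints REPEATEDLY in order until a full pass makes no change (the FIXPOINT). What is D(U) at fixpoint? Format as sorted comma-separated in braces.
pass 0 (initial): D(U)={2,3,4,5}
pass 1: U {2,3,4,5}->{3,4,5}; V {2,3,4,5,6}->{2,3,4}
pass 2: no change
Fixpoint after 2 passes: D(U) = {3,4,5}

Answer: {3,4,5}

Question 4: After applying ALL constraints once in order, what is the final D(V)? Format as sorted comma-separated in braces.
Constraint 1 (V < U) on D(V)={2,3,4,5,6} D(U)={2,3,4,5}: V {2,3,4,5,6}->{2,3,4}; U {2,3,4,5}->{3,4,5}
Constraint 2 (U != V) on D(U)={3,4,5} D(V)={2,3,4}: no change
Constraint 3 (X != V) on D(X)={2,3,6} D(V)={2,3,4}: no change
So after all 3 constraints: D(V) = {2,3,4}

Answer: {2,3,4}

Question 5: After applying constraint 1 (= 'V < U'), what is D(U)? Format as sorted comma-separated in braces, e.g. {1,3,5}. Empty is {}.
Constraint 1 (V < U) on D(V)={2,3,4,5,6} D(U)={2,3,4,5}: V {2,3,4,5,6}->{2,3,4}; U {2,3,4,5}->{3,4,5}
So after constraint 1: D(U) = {3,4,5}

Answer: {3,4,5}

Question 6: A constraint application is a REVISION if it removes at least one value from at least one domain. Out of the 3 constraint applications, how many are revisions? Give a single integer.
Constraint 1 (V < U) on D(V)={2,3,4,5,6} D(U)={2,3,4,5}: V {2,3,4,5,6}->{2,3,4}; U {2,3,4,5}->{3,4,5} => REVISION
Constraint 2 (U != V) on D(U)={3,4,5} D(V)={2,3,4}: no change => not a revision
Constraint 3 (X != V) on D(X)={2,3,6} D(V)={2,3,4}: no change => not a revision
Total revisions = 1

Answer: 1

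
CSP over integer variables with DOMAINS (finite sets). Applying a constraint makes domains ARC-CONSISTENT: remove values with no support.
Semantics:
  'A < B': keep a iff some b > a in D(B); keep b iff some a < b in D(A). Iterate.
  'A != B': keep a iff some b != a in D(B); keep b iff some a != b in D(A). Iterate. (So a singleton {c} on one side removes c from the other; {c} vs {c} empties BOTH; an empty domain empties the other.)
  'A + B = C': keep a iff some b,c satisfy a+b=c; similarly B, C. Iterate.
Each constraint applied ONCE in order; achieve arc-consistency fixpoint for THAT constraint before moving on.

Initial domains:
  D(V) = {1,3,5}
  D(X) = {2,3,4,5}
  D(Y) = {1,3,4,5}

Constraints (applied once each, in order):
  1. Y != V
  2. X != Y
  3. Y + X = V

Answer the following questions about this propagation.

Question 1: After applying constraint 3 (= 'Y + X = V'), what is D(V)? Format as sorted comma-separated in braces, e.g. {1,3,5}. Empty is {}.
Answer: {3,5}

Derivation:
Constraint 1 (Y != V) on D(Y)={1,3,4,5} D(V)={1,3,5}: no change
Constraint 2 (X != Y) on D(X)={2,3,4,5} D(Y)={1,3,4,5}: no change
Constraint 3 (Y + X = V) on D(Y)={1,3,4,5} D(X)={2,3,4,5} D(V)={1,3,5}: Y {1,3,4,5}->{1,3}; X {2,3,4,5}->{2,4}; V {1,3,5}->{3,5}
So after constraint 3: D(V) = {3,5}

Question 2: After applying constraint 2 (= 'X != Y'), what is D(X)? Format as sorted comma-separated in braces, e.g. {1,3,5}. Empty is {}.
Answer: {2,3,4,5}

Derivation:
Constraint 1 (Y != V) on D(Y)={1,3,4,5} D(V)={1,3,5}: no change
Constraint 2 (X != Y) on D(X)={2,3,4,5} D(Y)={1,3,4,5}: no change
So after constraint 2: D(X) = {2,3,4,5}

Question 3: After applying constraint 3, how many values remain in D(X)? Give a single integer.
Constraint 1 (Y != V) on D(Y)={1,3,4,5} D(V)={1,3,5}: no change
Constraint 2 (X != Y) on D(X)={2,3,4,5} D(Y)={1,3,4,5}: no change
Constraint 3 (Y + X = V) on D(Y)={1,3,4,5} D(X)={2,3,4,5} D(V)={1,3,5}: Y {1,3,4,5}->{1,3}; X {2,3,4,5}->{2,4}; V {1,3,5}->{3,5}
So after constraint 3: D(X)={2,4}, size = 2

Answer: 2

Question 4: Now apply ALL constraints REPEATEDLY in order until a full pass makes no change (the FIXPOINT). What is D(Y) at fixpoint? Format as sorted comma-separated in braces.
Answer: {1,3}

Derivation:
pass 0 (initial): D(Y)={1,3,4,5}
pass 1: V {1,3,5}->{3,5}; X {2,3,4,5}->{2,4}; Y {1,3,4,5}->{1,3}
pass 2: no change
Fixpoint after 2 passes: D(Y) = {1,3}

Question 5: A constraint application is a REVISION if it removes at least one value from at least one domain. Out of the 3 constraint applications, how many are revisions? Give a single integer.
Constraint 1 (Y != V) on D(Y)={1,3,4,5} D(V)={1,3,5}: no change => not a revision
Constraint 2 (X != Y) on D(X)={2,3,4,5} D(Y)={1,3,4,5}: no change => not a revision
Constraint 3 (Y + X = V) on D(Y)={1,3,4,5} D(X)={2,3,4,5} D(V)={1,3,5}: Y {1,3,4,5}->{1,3}; X {2,3,4,5}->{2,4}; V {1,3,5}->{3,5} => REVISION
Total revisions = 1

Answer: 1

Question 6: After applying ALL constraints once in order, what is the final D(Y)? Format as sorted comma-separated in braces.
Answer: {1,3}

Derivation:
Constraint 1 (Y != V) on D(Y)={1,3,4,5} D(V)={1,3,5}: no change
Constraint 2 (X != Y) on D(X)={2,3,4,5} D(Y)={1,3,4,5}: no change
Constraint 3 (Y + X = V) on D(Y)={1,3,4,5} D(X)={2,3,4,5} D(V)={1,3,5}: Y {1,3,4,5}->{1,3}; X {2,3,4,5}->{2,4}; V {1,3,5}->{3,5}
So after all 3 constraints: D(Y) = {1,3}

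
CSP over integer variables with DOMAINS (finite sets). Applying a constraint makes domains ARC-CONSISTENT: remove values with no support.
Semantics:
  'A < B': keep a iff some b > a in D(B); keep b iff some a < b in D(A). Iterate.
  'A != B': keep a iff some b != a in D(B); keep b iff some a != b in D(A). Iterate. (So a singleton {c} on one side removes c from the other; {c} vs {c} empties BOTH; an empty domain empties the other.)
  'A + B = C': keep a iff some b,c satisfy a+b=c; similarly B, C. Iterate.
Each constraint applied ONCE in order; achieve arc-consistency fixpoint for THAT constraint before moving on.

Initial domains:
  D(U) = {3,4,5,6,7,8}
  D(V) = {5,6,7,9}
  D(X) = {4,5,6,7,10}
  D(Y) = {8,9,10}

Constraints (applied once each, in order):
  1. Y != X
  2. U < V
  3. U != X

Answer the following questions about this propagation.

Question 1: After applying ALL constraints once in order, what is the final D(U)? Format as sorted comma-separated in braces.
Constraint 1 (Y != X) on D(Y)={8,9,10} D(X)={4,5,6,7,10}: no change
Constraint 2 (U < V) on D(U)={3,4,5,6,7,8} D(V)={5,6,7,9}: no change
Constraint 3 (U != X) on D(U)={3,4,5,6,7,8} D(X)={4,5,6,7,10}: no change
So after all 3 constraints: D(U) = {3,4,5,6,7,8}

Answer: {3,4,5,6,7,8}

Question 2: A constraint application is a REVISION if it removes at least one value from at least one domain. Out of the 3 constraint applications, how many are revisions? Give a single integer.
Answer: 0

Derivation:
Constraint 1 (Y != X) on D(Y)={8,9,10} D(X)={4,5,6,7,10}: no change => not a revision
Constraint 2 (U < V) on D(U)={3,4,5,6,7,8} D(V)={5,6,7,9}: no change => not a revision
Constraint 3 (U != X) on D(U)={3,4,5,6,7,8} D(X)={4,5,6,7,10}: no change => not a revision
Total revisions = 0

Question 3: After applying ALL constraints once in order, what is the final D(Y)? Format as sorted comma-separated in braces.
Answer: {8,9,10}

Derivation:
Constraint 1 (Y != X) on D(Y)={8,9,10} D(X)={4,5,6,7,10}: no change
Constraint 2 (U < V) on D(U)={3,4,5,6,7,8} D(V)={5,6,7,9}: no change
Constraint 3 (U != X) on D(U)={3,4,5,6,7,8} D(X)={4,5,6,7,10}: no change
So after all 3 constraints: D(Y) = {8,9,10}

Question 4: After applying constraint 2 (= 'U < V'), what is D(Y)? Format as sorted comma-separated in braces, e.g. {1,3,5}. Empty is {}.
Answer: {8,9,10}

Derivation:
Constraint 1 (Y != X) on D(Y)={8,9,10} D(X)={4,5,6,7,10}: no change
Constraint 2 (U < V) on D(U)={3,4,5,6,7,8} D(V)={5,6,7,9}: no change
So after constraint 2: D(Y) = {8,9,10}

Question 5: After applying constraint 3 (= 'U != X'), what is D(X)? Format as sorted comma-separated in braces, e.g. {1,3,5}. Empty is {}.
Answer: {4,5,6,7,10}

Derivation:
Constraint 1 (Y != X) on D(Y)={8,9,10} D(X)={4,5,6,7,10}: no change
Constraint 2 (U < V) on D(U)={3,4,5,6,7,8} D(V)={5,6,7,9}: no change
Constraint 3 (U != X) on D(U)={3,4,5,6,7,8} D(X)={4,5,6,7,10}: no change
So after constraint 3: D(X) = {4,5,6,7,10}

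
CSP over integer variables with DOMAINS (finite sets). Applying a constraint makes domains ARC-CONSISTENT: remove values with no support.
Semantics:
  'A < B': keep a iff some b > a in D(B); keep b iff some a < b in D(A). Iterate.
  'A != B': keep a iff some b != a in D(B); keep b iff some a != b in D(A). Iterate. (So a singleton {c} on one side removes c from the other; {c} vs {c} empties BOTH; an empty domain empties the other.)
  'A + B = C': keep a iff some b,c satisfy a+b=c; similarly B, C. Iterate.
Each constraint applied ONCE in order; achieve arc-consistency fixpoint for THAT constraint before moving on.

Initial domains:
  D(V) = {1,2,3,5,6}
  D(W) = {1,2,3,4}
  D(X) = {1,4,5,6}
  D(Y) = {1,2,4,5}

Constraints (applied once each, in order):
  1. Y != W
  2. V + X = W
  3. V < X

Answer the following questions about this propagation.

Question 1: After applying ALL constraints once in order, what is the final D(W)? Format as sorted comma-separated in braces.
Answer: {2,3,4}

Derivation:
Constraint 1 (Y != W) on D(Y)={1,2,4,5} D(W)={1,2,3,4}: no change
Constraint 2 (V + X = W) on D(V)={1,2,3,5,6} D(X)={1,4,5,6} D(W)={1,2,3,4}: V {1,2,3,5,6}->{1,2,3}; X {1,4,5,6}->{1}; W {1,2,3,4}->{2,3,4}
Constraint 3 (V < X) on D(V)={1,2,3} D(X)={1}: V {1,2,3}->{}; X {1}->{}
So after all 3 constraints: D(W) = {2,3,4}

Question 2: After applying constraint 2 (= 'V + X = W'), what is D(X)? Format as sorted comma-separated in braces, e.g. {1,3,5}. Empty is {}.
Constraint 1 (Y != W) on D(Y)={1,2,4,5} D(W)={1,2,3,4}: no change
Constraint 2 (V + X = W) on D(V)={1,2,3,5,6} D(X)={1,4,5,6} D(W)={1,2,3,4}: V {1,2,3,5,6}->{1,2,3}; X {1,4,5,6}->{1}; W {1,2,3,4}->{2,3,4}
So after constraint 2: D(X) = {1}

Answer: {1}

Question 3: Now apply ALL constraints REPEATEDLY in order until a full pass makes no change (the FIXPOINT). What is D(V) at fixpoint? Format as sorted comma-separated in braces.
Answer: {}

Derivation:
pass 0 (initial): D(V)={1,2,3,5,6}
pass 1: V {1,2,3,5,6}->{}; W {1,2,3,4}->{2,3,4}; X {1,4,5,6}->{}
pass 2: W {2,3,4}->{}
pass 3: Y {1,2,4,5}->{}
pass 4: no change
Fixpoint after 4 passes: D(V) = {}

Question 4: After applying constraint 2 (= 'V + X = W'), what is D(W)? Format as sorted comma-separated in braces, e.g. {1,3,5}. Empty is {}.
Constraint 1 (Y != W) on D(Y)={1,2,4,5} D(W)={1,2,3,4}: no change
Constraint 2 (V + X = W) on D(V)={1,2,3,5,6} D(X)={1,4,5,6} D(W)={1,2,3,4}: V {1,2,3,5,6}->{1,2,3}; X {1,4,5,6}->{1}; W {1,2,3,4}->{2,3,4}
So after constraint 2: D(W) = {2,3,4}

Answer: {2,3,4}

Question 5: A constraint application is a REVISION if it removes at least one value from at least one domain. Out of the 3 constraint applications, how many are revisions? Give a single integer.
Constraint 1 (Y != W) on D(Y)={1,2,4,5} D(W)={1,2,3,4}: no change => not a revision
Constraint 2 (V + X = W) on D(V)={1,2,3,5,6} D(X)={1,4,5,6} D(W)={1,2,3,4}: V {1,2,3,5,6}->{1,2,3}; X {1,4,5,6}->{1}; W {1,2,3,4}->{2,3,4} => REVISION
Constraint 3 (V < X) on D(V)={1,2,3} D(X)={1}: V {1,2,3}->{}; X {1}->{} => REVISION
Total revisions = 2

Answer: 2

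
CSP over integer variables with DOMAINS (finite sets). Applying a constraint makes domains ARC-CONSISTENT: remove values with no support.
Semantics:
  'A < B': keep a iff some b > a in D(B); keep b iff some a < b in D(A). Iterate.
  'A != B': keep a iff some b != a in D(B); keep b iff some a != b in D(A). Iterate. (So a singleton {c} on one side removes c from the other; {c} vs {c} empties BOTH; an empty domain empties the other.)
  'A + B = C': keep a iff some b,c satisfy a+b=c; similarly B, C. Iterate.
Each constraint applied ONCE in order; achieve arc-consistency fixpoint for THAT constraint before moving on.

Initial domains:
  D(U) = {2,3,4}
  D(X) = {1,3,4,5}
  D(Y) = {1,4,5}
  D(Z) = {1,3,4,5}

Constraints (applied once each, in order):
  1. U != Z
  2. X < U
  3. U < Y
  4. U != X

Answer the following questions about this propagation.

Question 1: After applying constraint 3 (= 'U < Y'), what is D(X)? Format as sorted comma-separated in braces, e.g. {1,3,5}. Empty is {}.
Answer: {1,3}

Derivation:
Constraint 1 (U != Z) on D(U)={2,3,4} D(Z)={1,3,4,5}: no change
Constraint 2 (X < U) on D(X)={1,3,4,5} D(U)={2,3,4}: X {1,3,4,5}->{1,3}
Constraint 3 (U < Y) on D(U)={2,3,4} D(Y)={1,4,5}: Y {1,4,5}->{4,5}
So after constraint 3: D(X) = {1,3}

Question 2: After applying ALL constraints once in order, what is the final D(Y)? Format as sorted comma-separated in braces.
Constraint 1 (U != Z) on D(U)={2,3,4} D(Z)={1,3,4,5}: no change
Constraint 2 (X < U) on D(X)={1,3,4,5} D(U)={2,3,4}: X {1,3,4,5}->{1,3}
Constraint 3 (U < Y) on D(U)={2,3,4} D(Y)={1,4,5}: Y {1,4,5}->{4,5}
Constraint 4 (U != X) on D(U)={2,3,4} D(X)={1,3}: no change
So after all 4 constraints: D(Y) = {4,5}

Answer: {4,5}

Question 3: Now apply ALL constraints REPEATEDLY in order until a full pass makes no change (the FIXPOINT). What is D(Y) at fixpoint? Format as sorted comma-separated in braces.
pass 0 (initial): D(Y)={1,4,5}
pass 1: X {1,3,4,5}->{1,3}; Y {1,4,5}->{4,5}
pass 2: no change
Fixpoint after 2 passes: D(Y) = {4,5}

Answer: {4,5}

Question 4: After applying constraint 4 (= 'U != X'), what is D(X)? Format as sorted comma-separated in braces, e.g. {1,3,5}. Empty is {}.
Constraint 1 (U != Z) on D(U)={2,3,4} D(Z)={1,3,4,5}: no change
Constraint 2 (X < U) on D(X)={1,3,4,5} D(U)={2,3,4}: X {1,3,4,5}->{1,3}
Constraint 3 (U < Y) on D(U)={2,3,4} D(Y)={1,4,5}: Y {1,4,5}->{4,5}
Constraint 4 (U != X) on D(U)={2,3,4} D(X)={1,3}: no change
So after constraint 4: D(X) = {1,3}

Answer: {1,3}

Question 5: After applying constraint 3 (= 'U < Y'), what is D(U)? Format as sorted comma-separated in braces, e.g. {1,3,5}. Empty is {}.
Constraint 1 (U != Z) on D(U)={2,3,4} D(Z)={1,3,4,5}: no change
Constraint 2 (X < U) on D(X)={1,3,4,5} D(U)={2,3,4}: X {1,3,4,5}->{1,3}
Constraint 3 (U < Y) on D(U)={2,3,4} D(Y)={1,4,5}: Y {1,4,5}->{4,5}
So after constraint 3: D(U) = {2,3,4}

Answer: {2,3,4}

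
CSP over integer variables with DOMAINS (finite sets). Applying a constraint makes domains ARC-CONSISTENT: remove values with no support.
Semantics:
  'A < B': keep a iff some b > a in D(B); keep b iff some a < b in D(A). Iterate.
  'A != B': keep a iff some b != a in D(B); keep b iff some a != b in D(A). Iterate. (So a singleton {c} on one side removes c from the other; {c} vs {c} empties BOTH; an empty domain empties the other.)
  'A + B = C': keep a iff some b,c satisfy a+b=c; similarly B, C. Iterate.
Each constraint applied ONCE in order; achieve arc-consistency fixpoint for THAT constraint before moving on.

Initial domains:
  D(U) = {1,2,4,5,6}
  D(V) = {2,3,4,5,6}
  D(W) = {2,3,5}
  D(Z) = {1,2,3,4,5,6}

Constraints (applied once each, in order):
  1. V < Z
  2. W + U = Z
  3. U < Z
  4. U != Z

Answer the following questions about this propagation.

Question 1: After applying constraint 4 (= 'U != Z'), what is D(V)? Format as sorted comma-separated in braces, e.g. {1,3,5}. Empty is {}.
Constraint 1 (V < Z) on D(V)={2,3,4,5,6} D(Z)={1,2,3,4,5,6}: V {2,3,4,5,6}->{2,3,4,5}; Z {1,2,3,4,5,6}->{3,4,5,6}
Constraint 2 (W + U = Z) on D(W)={2,3,5} D(U)={1,2,4,5,6} D(Z)={3,4,5,6}: U {1,2,4,5,6}->{1,2,4}
Constraint 3 (U < Z) on D(U)={1,2,4} D(Z)={3,4,5,6}: no change
Constraint 4 (U != Z) on D(U)={1,2,4} D(Z)={3,4,5,6}: no change
So after constraint 4: D(V) = {2,3,4,5}

Answer: {2,3,4,5}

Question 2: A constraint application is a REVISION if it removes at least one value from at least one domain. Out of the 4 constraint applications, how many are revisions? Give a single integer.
Constraint 1 (V < Z) on D(V)={2,3,4,5,6} D(Z)={1,2,3,4,5,6}: V {2,3,4,5,6}->{2,3,4,5}; Z {1,2,3,4,5,6}->{3,4,5,6} => REVISION
Constraint 2 (W + U = Z) on D(W)={2,3,5} D(U)={1,2,4,5,6} D(Z)={3,4,5,6}: U {1,2,4,5,6}->{1,2,4} => REVISION
Constraint 3 (U < Z) on D(U)={1,2,4} D(Z)={3,4,5,6}: no change => not a revision
Constraint 4 (U != Z) on D(U)={1,2,4} D(Z)={3,4,5,6}: no change => not a revision
Total revisions = 2

Answer: 2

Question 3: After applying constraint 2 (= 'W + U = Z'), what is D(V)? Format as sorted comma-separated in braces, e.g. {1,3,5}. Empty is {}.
Answer: {2,3,4,5}

Derivation:
Constraint 1 (V < Z) on D(V)={2,3,4,5,6} D(Z)={1,2,3,4,5,6}: V {2,3,4,5,6}->{2,3,4,5}; Z {1,2,3,4,5,6}->{3,4,5,6}
Constraint 2 (W + U = Z) on D(W)={2,3,5} D(U)={1,2,4,5,6} D(Z)={3,4,5,6}: U {1,2,4,5,6}->{1,2,4}
So after constraint 2: D(V) = {2,3,4,5}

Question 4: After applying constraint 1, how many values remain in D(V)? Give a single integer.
Constraint 1 (V < Z) on D(V)={2,3,4,5,6} D(Z)={1,2,3,4,5,6}: V {2,3,4,5,6}->{2,3,4,5}; Z {1,2,3,4,5,6}->{3,4,5,6}
So after constraint 1: D(V)={2,3,4,5}, size = 4

Answer: 4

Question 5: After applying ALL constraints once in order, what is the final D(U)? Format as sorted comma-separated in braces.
Constraint 1 (V < Z) on D(V)={2,3,4,5,6} D(Z)={1,2,3,4,5,6}: V {2,3,4,5,6}->{2,3,4,5}; Z {1,2,3,4,5,6}->{3,4,5,6}
Constraint 2 (W + U = Z) on D(W)={2,3,5} D(U)={1,2,4,5,6} D(Z)={3,4,5,6}: U {1,2,4,5,6}->{1,2,4}
Constraint 3 (U < Z) on D(U)={1,2,4} D(Z)={3,4,5,6}: no change
Constraint 4 (U != Z) on D(U)={1,2,4} D(Z)={3,4,5,6}: no change
So after all 4 constraints: D(U) = {1,2,4}

Answer: {1,2,4}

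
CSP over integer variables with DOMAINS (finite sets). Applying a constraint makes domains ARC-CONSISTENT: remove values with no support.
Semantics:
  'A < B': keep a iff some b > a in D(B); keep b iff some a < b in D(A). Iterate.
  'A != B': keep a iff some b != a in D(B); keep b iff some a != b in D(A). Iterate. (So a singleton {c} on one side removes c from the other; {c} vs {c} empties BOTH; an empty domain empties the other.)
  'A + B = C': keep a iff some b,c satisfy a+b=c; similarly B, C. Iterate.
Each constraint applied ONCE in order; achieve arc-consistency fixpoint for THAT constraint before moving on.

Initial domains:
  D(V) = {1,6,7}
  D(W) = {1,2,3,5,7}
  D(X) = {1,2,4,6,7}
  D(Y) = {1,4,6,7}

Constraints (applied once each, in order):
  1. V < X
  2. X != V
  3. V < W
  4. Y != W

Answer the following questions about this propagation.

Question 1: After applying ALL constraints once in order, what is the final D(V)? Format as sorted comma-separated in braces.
Constraint 1 (V < X) on D(V)={1,6,7} D(X)={1,2,4,6,7}: V {1,6,7}->{1,6}; X {1,2,4,6,7}->{2,4,6,7}
Constraint 2 (X != V) on D(X)={2,4,6,7} D(V)={1,6}: no change
Constraint 3 (V < W) on D(V)={1,6} D(W)={1,2,3,5,7}: W {1,2,3,5,7}->{2,3,5,7}
Constraint 4 (Y != W) on D(Y)={1,4,6,7} D(W)={2,3,5,7}: no change
So after all 4 constraints: D(V) = {1,6}

Answer: {1,6}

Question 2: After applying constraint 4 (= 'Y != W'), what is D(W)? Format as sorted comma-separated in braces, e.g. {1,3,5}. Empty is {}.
Constraint 1 (V < X) on D(V)={1,6,7} D(X)={1,2,4,6,7}: V {1,6,7}->{1,6}; X {1,2,4,6,7}->{2,4,6,7}
Constraint 2 (X != V) on D(X)={2,4,6,7} D(V)={1,6}: no change
Constraint 3 (V < W) on D(V)={1,6} D(W)={1,2,3,5,7}: W {1,2,3,5,7}->{2,3,5,7}
Constraint 4 (Y != W) on D(Y)={1,4,6,7} D(W)={2,3,5,7}: no change
So after constraint 4: D(W) = {2,3,5,7}

Answer: {2,3,5,7}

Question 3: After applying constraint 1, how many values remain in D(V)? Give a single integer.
Answer: 2

Derivation:
Constraint 1 (V < X) on D(V)={1,6,7} D(X)={1,2,4,6,7}: V {1,6,7}->{1,6}; X {1,2,4,6,7}->{2,4,6,7}
So after constraint 1: D(V)={1,6}, size = 2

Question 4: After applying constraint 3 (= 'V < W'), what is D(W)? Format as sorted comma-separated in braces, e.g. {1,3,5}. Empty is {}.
Constraint 1 (V < X) on D(V)={1,6,7} D(X)={1,2,4,6,7}: V {1,6,7}->{1,6}; X {1,2,4,6,7}->{2,4,6,7}
Constraint 2 (X != V) on D(X)={2,4,6,7} D(V)={1,6}: no change
Constraint 3 (V < W) on D(V)={1,6} D(W)={1,2,3,5,7}: W {1,2,3,5,7}->{2,3,5,7}
So after constraint 3: D(W) = {2,3,5,7}

Answer: {2,3,5,7}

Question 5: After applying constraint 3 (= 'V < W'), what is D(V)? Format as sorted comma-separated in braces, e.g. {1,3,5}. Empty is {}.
Answer: {1,6}

Derivation:
Constraint 1 (V < X) on D(V)={1,6,7} D(X)={1,2,4,6,7}: V {1,6,7}->{1,6}; X {1,2,4,6,7}->{2,4,6,7}
Constraint 2 (X != V) on D(X)={2,4,6,7} D(V)={1,6}: no change
Constraint 3 (V < W) on D(V)={1,6} D(W)={1,2,3,5,7}: W {1,2,3,5,7}->{2,3,5,7}
So after constraint 3: D(V) = {1,6}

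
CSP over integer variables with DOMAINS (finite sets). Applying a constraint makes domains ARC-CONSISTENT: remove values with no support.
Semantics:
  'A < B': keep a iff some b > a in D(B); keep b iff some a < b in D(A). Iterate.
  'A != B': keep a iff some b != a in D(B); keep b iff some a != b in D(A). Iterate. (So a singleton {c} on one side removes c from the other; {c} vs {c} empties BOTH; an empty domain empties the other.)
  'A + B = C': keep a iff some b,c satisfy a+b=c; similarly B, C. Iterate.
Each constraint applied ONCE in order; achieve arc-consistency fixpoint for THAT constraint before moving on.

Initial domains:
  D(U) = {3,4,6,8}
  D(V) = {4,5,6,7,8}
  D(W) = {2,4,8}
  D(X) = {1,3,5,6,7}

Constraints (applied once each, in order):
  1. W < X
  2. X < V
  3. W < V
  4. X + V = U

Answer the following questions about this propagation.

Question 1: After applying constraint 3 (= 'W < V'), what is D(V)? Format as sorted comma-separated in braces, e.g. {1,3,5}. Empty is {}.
Constraint 1 (W < X) on D(W)={2,4,8} D(X)={1,3,5,6,7}: W {2,4,8}->{2,4}; X {1,3,5,6,7}->{3,5,6,7}
Constraint 2 (X < V) on D(X)={3,5,6,7} D(V)={4,5,6,7,8}: no change
Constraint 3 (W < V) on D(W)={2,4} D(V)={4,5,6,7,8}: no change
So after constraint 3: D(V) = {4,5,6,7,8}

Answer: {4,5,6,7,8}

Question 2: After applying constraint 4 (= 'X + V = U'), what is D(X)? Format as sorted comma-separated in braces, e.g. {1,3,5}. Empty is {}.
Constraint 1 (W < X) on D(W)={2,4,8} D(X)={1,3,5,6,7}: W {2,4,8}->{2,4}; X {1,3,5,6,7}->{3,5,6,7}
Constraint 2 (X < V) on D(X)={3,5,6,7} D(V)={4,5,6,7,8}: no change
Constraint 3 (W < V) on D(W)={2,4} D(V)={4,5,6,7,8}: no change
Constraint 4 (X + V = U) on D(X)={3,5,6,7} D(V)={4,5,6,7,8} D(U)={3,4,6,8}: X {3,5,6,7}->{3}; V {4,5,6,7,8}->{5}; U {3,4,6,8}->{8}
So after constraint 4: D(X) = {3}

Answer: {3}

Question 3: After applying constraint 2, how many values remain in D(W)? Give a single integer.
Answer: 2

Derivation:
Constraint 1 (W < X) on D(W)={2,4,8} D(X)={1,3,5,6,7}: W {2,4,8}->{2,4}; X {1,3,5,6,7}->{3,5,6,7}
Constraint 2 (X < V) on D(X)={3,5,6,7} D(V)={4,5,6,7,8}: no change
So after constraint 2: D(W)={2,4}, size = 2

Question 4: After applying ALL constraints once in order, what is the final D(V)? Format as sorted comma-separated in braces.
Answer: {5}

Derivation:
Constraint 1 (W < X) on D(W)={2,4,8} D(X)={1,3,5,6,7}: W {2,4,8}->{2,4}; X {1,3,5,6,7}->{3,5,6,7}
Constraint 2 (X < V) on D(X)={3,5,6,7} D(V)={4,5,6,7,8}: no change
Constraint 3 (W < V) on D(W)={2,4} D(V)={4,5,6,7,8}: no change
Constraint 4 (X + V = U) on D(X)={3,5,6,7} D(V)={4,5,6,7,8} D(U)={3,4,6,8}: X {3,5,6,7}->{3}; V {4,5,6,7,8}->{5}; U {3,4,6,8}->{8}
So after all 4 constraints: D(V) = {5}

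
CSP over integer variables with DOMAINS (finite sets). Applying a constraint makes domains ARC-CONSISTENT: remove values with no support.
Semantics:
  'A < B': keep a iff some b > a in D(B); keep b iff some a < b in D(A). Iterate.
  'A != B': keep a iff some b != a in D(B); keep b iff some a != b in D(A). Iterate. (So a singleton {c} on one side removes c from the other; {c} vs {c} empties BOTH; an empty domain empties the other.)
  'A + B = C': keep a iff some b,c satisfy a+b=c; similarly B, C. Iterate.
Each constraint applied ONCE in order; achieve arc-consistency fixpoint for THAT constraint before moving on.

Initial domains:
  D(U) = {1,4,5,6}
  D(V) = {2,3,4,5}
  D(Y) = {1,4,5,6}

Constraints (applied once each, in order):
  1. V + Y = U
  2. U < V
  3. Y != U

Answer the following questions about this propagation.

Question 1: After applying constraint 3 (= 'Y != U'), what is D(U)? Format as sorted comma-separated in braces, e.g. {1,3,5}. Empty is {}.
Constraint 1 (V + Y = U) on D(V)={2,3,4,5} D(Y)={1,4,5,6} D(U)={1,4,5,6}: Y {1,4,5,6}->{1,4}; U {1,4,5,6}->{4,5,6}
Constraint 2 (U < V) on D(U)={4,5,6} D(V)={2,3,4,5}: U {4,5,6}->{4}; V {2,3,4,5}->{5}
Constraint 3 (Y != U) on D(Y)={1,4} D(U)={4}: Y {1,4}->{1}
So after constraint 3: D(U) = {4}

Answer: {4}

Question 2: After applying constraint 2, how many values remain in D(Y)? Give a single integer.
Constraint 1 (V + Y = U) on D(V)={2,3,4,5} D(Y)={1,4,5,6} D(U)={1,4,5,6}: Y {1,4,5,6}->{1,4}; U {1,4,5,6}->{4,5,6}
Constraint 2 (U < V) on D(U)={4,5,6} D(V)={2,3,4,5}: U {4,5,6}->{4}; V {2,3,4,5}->{5}
So after constraint 2: D(Y)={1,4}, size = 2

Answer: 2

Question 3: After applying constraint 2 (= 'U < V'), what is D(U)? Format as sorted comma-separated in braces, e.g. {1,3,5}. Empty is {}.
Constraint 1 (V + Y = U) on D(V)={2,3,4,5} D(Y)={1,4,5,6} D(U)={1,4,5,6}: Y {1,4,5,6}->{1,4}; U {1,4,5,6}->{4,5,6}
Constraint 2 (U < V) on D(U)={4,5,6} D(V)={2,3,4,5}: U {4,5,6}->{4}; V {2,3,4,5}->{5}
So after constraint 2: D(U) = {4}

Answer: {4}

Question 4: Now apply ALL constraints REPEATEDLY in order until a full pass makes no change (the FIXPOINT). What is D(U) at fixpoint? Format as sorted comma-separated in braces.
Answer: {}

Derivation:
pass 0 (initial): D(U)={1,4,5,6}
pass 1: U {1,4,5,6}->{4}; V {2,3,4,5}->{5}; Y {1,4,5,6}->{1}
pass 2: U {4}->{}; V {5}->{}; Y {1}->{}
pass 3: no change
Fixpoint after 3 passes: D(U) = {}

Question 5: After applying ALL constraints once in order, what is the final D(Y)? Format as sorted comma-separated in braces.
Constraint 1 (V + Y = U) on D(V)={2,3,4,5} D(Y)={1,4,5,6} D(U)={1,4,5,6}: Y {1,4,5,6}->{1,4}; U {1,4,5,6}->{4,5,6}
Constraint 2 (U < V) on D(U)={4,5,6} D(V)={2,3,4,5}: U {4,5,6}->{4}; V {2,3,4,5}->{5}
Constraint 3 (Y != U) on D(Y)={1,4} D(U)={4}: Y {1,4}->{1}
So after all 3 constraints: D(Y) = {1}

Answer: {1}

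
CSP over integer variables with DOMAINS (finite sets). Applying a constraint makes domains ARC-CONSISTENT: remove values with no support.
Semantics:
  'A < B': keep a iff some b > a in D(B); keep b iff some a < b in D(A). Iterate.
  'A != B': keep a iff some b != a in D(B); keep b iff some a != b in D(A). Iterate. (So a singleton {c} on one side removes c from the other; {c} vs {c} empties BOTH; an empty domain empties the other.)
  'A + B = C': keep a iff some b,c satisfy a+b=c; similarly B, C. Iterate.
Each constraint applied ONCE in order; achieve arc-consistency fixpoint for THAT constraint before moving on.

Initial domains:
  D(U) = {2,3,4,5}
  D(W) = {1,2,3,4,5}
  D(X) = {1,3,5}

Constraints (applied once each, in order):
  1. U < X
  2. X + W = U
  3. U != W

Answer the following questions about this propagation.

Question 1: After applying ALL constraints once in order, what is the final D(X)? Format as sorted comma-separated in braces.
Constraint 1 (U < X) on D(U)={2,3,4,5} D(X)={1,3,5}: U {2,3,4,5}->{2,3,4}; X {1,3,5}->{3,5}
Constraint 2 (X + W = U) on D(X)={3,5} D(W)={1,2,3,4,5} D(U)={2,3,4}: X {3,5}->{3}; W {1,2,3,4,5}->{1}; U {2,3,4}->{4}
Constraint 3 (U != W) on D(U)={4} D(W)={1}: no change
So after all 3 constraints: D(X) = {3}

Answer: {3}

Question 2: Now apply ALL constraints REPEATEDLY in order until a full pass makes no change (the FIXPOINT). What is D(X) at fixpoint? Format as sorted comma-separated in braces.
pass 0 (initial): D(X)={1,3,5}
pass 1: U {2,3,4,5}->{4}; W {1,2,3,4,5}->{1}; X {1,3,5}->{3}
pass 2: U {4}->{}; W {1}->{}; X {3}->{}
pass 3: no change
Fixpoint after 3 passes: D(X) = {}

Answer: {}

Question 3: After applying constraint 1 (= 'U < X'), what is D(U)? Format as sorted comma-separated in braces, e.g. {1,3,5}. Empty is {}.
Answer: {2,3,4}

Derivation:
Constraint 1 (U < X) on D(U)={2,3,4,5} D(X)={1,3,5}: U {2,3,4,5}->{2,3,4}; X {1,3,5}->{3,5}
So after constraint 1: D(U) = {2,3,4}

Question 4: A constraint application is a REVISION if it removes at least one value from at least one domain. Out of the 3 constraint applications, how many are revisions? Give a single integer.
Constraint 1 (U < X) on D(U)={2,3,4,5} D(X)={1,3,5}: U {2,3,4,5}->{2,3,4}; X {1,3,5}->{3,5} => REVISION
Constraint 2 (X + W = U) on D(X)={3,5} D(W)={1,2,3,4,5} D(U)={2,3,4}: X {3,5}->{3}; W {1,2,3,4,5}->{1}; U {2,3,4}->{4} => REVISION
Constraint 3 (U != W) on D(U)={4} D(W)={1}: no change => not a revision
Total revisions = 2

Answer: 2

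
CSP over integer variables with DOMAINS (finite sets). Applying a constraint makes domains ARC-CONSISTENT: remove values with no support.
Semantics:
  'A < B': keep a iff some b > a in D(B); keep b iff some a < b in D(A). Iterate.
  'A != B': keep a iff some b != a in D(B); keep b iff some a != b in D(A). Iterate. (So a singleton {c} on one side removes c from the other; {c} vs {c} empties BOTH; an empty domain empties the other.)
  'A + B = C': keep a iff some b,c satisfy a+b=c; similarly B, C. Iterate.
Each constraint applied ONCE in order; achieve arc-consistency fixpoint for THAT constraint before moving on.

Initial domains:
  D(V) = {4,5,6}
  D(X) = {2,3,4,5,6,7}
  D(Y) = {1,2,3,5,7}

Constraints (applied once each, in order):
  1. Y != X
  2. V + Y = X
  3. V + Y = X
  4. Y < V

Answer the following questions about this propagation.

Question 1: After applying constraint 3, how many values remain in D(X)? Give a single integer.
Constraint 1 (Y != X) on D(Y)={1,2,3,5,7} D(X)={2,3,4,5,6,7}: no change
Constraint 2 (V + Y = X) on D(V)={4,5,6} D(Y)={1,2,3,5,7} D(X)={2,3,4,5,6,7}: Y {1,2,3,5,7}->{1,2,3}; X {2,3,4,5,6,7}->{5,6,7}
Constraint 3 (V + Y = X) on D(V)={4,5,6} D(Y)={1,2,3} D(X)={5,6,7}: no change
So after constraint 3: D(X)={5,6,7}, size = 3

Answer: 3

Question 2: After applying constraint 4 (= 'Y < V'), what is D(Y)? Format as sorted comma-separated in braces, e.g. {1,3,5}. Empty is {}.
Answer: {1,2,3}

Derivation:
Constraint 1 (Y != X) on D(Y)={1,2,3,5,7} D(X)={2,3,4,5,6,7}: no change
Constraint 2 (V + Y = X) on D(V)={4,5,6} D(Y)={1,2,3,5,7} D(X)={2,3,4,5,6,7}: Y {1,2,3,5,7}->{1,2,3}; X {2,3,4,5,6,7}->{5,6,7}
Constraint 3 (V + Y = X) on D(V)={4,5,6} D(Y)={1,2,3} D(X)={5,6,7}: no change
Constraint 4 (Y < V) on D(Y)={1,2,3} D(V)={4,5,6}: no change
So after constraint 4: D(Y) = {1,2,3}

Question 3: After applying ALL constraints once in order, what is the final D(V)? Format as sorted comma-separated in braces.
Answer: {4,5,6}

Derivation:
Constraint 1 (Y != X) on D(Y)={1,2,3,5,7} D(X)={2,3,4,5,6,7}: no change
Constraint 2 (V + Y = X) on D(V)={4,5,6} D(Y)={1,2,3,5,7} D(X)={2,3,4,5,6,7}: Y {1,2,3,5,7}->{1,2,3}; X {2,3,4,5,6,7}->{5,6,7}
Constraint 3 (V + Y = X) on D(V)={4,5,6} D(Y)={1,2,3} D(X)={5,6,7}: no change
Constraint 4 (Y < V) on D(Y)={1,2,3} D(V)={4,5,6}: no change
So after all 4 constraints: D(V) = {4,5,6}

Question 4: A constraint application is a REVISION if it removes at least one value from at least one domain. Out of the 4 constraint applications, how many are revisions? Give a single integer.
Answer: 1

Derivation:
Constraint 1 (Y != X) on D(Y)={1,2,3,5,7} D(X)={2,3,4,5,6,7}: no change => not a revision
Constraint 2 (V + Y = X) on D(V)={4,5,6} D(Y)={1,2,3,5,7} D(X)={2,3,4,5,6,7}: Y {1,2,3,5,7}->{1,2,3}; X {2,3,4,5,6,7}->{5,6,7} => REVISION
Constraint 3 (V + Y = X) on D(V)={4,5,6} D(Y)={1,2,3} D(X)={5,6,7}: no change => not a revision
Constraint 4 (Y < V) on D(Y)={1,2,3} D(V)={4,5,6}: no change => not a revision
Total revisions = 1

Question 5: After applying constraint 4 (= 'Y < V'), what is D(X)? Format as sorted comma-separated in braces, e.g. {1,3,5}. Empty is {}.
Constraint 1 (Y != X) on D(Y)={1,2,3,5,7} D(X)={2,3,4,5,6,7}: no change
Constraint 2 (V + Y = X) on D(V)={4,5,6} D(Y)={1,2,3,5,7} D(X)={2,3,4,5,6,7}: Y {1,2,3,5,7}->{1,2,3}; X {2,3,4,5,6,7}->{5,6,7}
Constraint 3 (V + Y = X) on D(V)={4,5,6} D(Y)={1,2,3} D(X)={5,6,7}: no change
Constraint 4 (Y < V) on D(Y)={1,2,3} D(V)={4,5,6}: no change
So after constraint 4: D(X) = {5,6,7}

Answer: {5,6,7}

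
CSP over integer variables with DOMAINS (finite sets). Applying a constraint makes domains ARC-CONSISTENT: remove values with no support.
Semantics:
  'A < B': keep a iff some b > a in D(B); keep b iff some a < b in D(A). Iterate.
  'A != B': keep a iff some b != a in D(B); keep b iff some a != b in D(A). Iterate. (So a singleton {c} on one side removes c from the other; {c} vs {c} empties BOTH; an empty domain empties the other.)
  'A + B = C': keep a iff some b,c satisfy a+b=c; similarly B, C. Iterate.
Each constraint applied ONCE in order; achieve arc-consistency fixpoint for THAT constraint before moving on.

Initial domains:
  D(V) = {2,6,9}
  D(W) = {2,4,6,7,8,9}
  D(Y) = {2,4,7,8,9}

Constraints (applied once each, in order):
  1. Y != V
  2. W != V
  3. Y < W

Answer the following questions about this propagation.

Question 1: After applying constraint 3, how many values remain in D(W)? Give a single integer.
Answer: 5

Derivation:
Constraint 1 (Y != V) on D(Y)={2,4,7,8,9} D(V)={2,6,9}: no change
Constraint 2 (W != V) on D(W)={2,4,6,7,8,9} D(V)={2,6,9}: no change
Constraint 3 (Y < W) on D(Y)={2,4,7,8,9} D(W)={2,4,6,7,8,9}: Y {2,4,7,8,9}->{2,4,7,8}; W {2,4,6,7,8,9}->{4,6,7,8,9}
So after constraint 3: D(W)={4,6,7,8,9}, size = 5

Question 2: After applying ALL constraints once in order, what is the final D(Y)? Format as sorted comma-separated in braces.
Answer: {2,4,7,8}

Derivation:
Constraint 1 (Y != V) on D(Y)={2,4,7,8,9} D(V)={2,6,9}: no change
Constraint 2 (W != V) on D(W)={2,4,6,7,8,9} D(V)={2,6,9}: no change
Constraint 3 (Y < W) on D(Y)={2,4,7,8,9} D(W)={2,4,6,7,8,9}: Y {2,4,7,8,9}->{2,4,7,8}; W {2,4,6,7,8,9}->{4,6,7,8,9}
So after all 3 constraints: D(Y) = {2,4,7,8}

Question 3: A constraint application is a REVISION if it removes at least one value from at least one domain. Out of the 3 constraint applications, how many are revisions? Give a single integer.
Constraint 1 (Y != V) on D(Y)={2,4,7,8,9} D(V)={2,6,9}: no change => not a revision
Constraint 2 (W != V) on D(W)={2,4,6,7,8,9} D(V)={2,6,9}: no change => not a revision
Constraint 3 (Y < W) on D(Y)={2,4,7,8,9} D(W)={2,4,6,7,8,9}: Y {2,4,7,8,9}->{2,4,7,8}; W {2,4,6,7,8,9}->{4,6,7,8,9} => REVISION
Total revisions = 1

Answer: 1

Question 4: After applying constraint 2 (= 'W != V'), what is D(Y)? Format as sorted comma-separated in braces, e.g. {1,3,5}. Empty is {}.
Answer: {2,4,7,8,9}

Derivation:
Constraint 1 (Y != V) on D(Y)={2,4,7,8,9} D(V)={2,6,9}: no change
Constraint 2 (W != V) on D(W)={2,4,6,7,8,9} D(V)={2,6,9}: no change
So after constraint 2: D(Y) = {2,4,7,8,9}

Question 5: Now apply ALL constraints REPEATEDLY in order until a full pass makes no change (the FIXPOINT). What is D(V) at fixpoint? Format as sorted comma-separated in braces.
pass 0 (initial): D(V)={2,6,9}
pass 1: W {2,4,6,7,8,9}->{4,6,7,8,9}; Y {2,4,7,8,9}->{2,4,7,8}
pass 2: no change
Fixpoint after 2 passes: D(V) = {2,6,9}

Answer: {2,6,9}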